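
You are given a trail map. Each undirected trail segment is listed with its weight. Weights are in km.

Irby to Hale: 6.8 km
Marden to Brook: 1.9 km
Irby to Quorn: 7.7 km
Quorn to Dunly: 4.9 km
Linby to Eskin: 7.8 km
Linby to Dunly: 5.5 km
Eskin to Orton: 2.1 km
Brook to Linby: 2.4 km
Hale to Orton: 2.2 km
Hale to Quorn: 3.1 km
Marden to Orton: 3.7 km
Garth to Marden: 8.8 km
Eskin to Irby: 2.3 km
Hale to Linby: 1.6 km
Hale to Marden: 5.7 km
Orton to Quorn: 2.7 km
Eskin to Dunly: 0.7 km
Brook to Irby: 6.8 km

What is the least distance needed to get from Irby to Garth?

Shortest distances from Irby:
Irby: 0
Eskin: 2.3  (via Irby)
Dunly: 3  (via Eskin)
Orton: 4.4  (via Eskin)
Hale: 6.6  (via Orton)
Brook: 6.8  (via Irby)
Quorn: 7.1  (via Orton)
Marden: 8.1  (via Orton)
Linby: 8.2  (via Hale)
Garth: 16.9  (via Marden)
Shortest route: Irby → Eskin → Orton → Marden → Garth = 16.9 km.

16.9 km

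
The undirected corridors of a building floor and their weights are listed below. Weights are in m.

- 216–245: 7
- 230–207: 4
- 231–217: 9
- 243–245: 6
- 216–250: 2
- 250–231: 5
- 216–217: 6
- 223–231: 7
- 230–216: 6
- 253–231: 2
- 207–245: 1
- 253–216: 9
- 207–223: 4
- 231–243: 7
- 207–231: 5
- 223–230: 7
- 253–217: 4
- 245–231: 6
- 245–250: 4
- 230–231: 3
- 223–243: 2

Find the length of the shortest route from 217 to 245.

Shortest distances from 217:
217: 0
253: 4  (via 217)
231: 6  (via 253)
216: 6  (via 217)
250: 8  (via 216)
230: 9  (via 231)
207: 11  (via 231)
245: 12  (via 231)
Shortest route: 217–253–231–245 = 12 m.

12 m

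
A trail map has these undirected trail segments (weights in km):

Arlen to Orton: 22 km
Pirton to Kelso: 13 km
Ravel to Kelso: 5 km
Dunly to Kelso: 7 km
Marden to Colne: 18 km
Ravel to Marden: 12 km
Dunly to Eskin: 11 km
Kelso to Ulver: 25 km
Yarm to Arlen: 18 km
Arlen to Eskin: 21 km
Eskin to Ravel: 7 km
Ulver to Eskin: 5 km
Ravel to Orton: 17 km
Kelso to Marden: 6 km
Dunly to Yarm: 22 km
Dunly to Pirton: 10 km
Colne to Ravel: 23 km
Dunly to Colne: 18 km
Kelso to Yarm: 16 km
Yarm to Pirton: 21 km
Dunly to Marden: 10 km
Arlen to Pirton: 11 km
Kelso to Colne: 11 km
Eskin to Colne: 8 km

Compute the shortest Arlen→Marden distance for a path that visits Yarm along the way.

40 km

Best Arlen to Yarm: Arlen–Yarm costing 18
Best Yarm to Marden: Yarm–Kelso–Marden costing 22
Total via Yarm: 18 + 22 = 40 km.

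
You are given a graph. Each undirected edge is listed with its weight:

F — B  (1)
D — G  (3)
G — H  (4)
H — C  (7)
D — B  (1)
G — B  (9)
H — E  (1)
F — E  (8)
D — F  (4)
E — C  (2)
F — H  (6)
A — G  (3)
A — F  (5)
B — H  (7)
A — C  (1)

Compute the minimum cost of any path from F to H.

Enumerating some paths:
F → B → H: 1+7 = 8
F → B → D → G → H: 1+1+3+4 = 9
F → H: 6 = 6
The minimum is 6 via F → H.

6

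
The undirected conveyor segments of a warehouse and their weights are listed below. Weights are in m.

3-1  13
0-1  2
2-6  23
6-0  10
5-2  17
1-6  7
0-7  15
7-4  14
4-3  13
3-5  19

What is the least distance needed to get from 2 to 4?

49 m

Settle nodes by increasing distance from 2:
2: 0
5: 17  (via 2)
6: 23  (via 2)
1: 30  (via 6)
0: 32  (via 1)
3: 36  (via 5)
7: 47  (via 0)
4: 49  (via 3)
Shortest route: 2 → 5 → 3 → 4 = 49 m.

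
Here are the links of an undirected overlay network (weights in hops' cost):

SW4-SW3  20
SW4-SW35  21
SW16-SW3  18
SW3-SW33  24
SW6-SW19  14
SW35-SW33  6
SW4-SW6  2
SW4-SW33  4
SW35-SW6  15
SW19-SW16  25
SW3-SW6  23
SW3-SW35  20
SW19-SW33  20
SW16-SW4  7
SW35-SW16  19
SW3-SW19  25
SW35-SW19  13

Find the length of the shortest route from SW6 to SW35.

Compare a few routes:
SW6–SW35: 15 = 15
SW6–SW4–SW33–SW35: 2+4+6 = 12
The minimum is 12 hops' cost via SW6–SW4–SW33–SW35.

12 hops' cost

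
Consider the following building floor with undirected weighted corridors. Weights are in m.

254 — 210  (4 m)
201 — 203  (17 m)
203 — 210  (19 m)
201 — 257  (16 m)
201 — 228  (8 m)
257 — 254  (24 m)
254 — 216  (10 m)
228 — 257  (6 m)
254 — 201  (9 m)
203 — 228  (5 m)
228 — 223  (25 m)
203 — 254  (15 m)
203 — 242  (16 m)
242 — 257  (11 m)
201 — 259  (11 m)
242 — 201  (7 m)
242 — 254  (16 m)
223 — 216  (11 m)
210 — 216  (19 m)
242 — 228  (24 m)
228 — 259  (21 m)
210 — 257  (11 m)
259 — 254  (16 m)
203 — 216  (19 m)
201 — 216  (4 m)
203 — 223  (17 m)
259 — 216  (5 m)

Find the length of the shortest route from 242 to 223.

22 m

Candidate routes:
242–201–216–223: 7+4+11 = 22
242–203–223: 16+17 = 33
242–201–259–216–223: 7+11+5+11 = 34
Cheapest is 242–201–216–223 at 22 m.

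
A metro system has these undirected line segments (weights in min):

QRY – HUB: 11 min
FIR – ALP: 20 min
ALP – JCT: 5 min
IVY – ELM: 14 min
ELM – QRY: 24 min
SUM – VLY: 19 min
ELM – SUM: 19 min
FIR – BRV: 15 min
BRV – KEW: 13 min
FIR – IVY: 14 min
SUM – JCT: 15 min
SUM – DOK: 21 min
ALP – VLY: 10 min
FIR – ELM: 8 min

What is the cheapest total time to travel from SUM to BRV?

42 min

Shortest distances from SUM:
SUM: 0
JCT: 15  (via SUM)
ELM: 19  (via SUM)
VLY: 19  (via SUM)
ALP: 20  (via JCT)
DOK: 21  (via SUM)
FIR: 27  (via ELM)
IVY: 33  (via ELM)
BRV: 42  (via FIR)
Shortest route: SUM → ELM → FIR → BRV = 42 min.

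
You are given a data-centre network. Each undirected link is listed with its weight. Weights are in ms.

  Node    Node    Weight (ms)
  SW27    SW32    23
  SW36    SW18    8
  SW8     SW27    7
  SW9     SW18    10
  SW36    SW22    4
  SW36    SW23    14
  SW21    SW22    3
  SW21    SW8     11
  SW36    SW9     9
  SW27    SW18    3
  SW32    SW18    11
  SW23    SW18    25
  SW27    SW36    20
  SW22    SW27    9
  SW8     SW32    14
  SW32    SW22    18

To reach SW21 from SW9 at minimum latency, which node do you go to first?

SW36

Enumerating some paths:
SW9 - SW36 - SW22 - SW21: 9+4+3 = 16
SW9 - SW18 - SW36 - SW22 - SW21: 10+8+4+3 = 25
The minimum is 16 ms via SW9 - SW36 - SW22 - SW21.
So from SW9 the first move is to SW36.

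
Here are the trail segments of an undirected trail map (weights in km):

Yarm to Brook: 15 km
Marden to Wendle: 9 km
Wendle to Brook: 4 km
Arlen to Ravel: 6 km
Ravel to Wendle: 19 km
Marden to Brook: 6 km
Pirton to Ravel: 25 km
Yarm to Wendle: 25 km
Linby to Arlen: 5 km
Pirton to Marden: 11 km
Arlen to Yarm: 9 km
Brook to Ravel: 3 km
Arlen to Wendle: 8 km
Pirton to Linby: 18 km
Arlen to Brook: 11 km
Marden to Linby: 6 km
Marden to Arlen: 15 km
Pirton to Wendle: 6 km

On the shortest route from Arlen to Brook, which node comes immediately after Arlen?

Ravel

Compare a few routes:
Arlen → Wendle → Brook: 8+4 = 12
Arlen → Brook: 11 = 11
Arlen → Linby → Marden → Brook: 5+6+6 = 17
Arlen → Ravel → Brook: 6+3 = 9
Cheapest is Arlen → Ravel → Brook at 9 km.
So from Arlen the first move is to Ravel.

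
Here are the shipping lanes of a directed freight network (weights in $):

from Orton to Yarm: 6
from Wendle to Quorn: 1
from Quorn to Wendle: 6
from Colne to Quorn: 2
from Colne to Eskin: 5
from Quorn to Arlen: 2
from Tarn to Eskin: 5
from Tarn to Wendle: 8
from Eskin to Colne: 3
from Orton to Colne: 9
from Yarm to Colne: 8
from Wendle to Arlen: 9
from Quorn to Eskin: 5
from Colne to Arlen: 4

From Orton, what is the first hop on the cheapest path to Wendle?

Colne

Enumerating some paths:
Orton → Colne → Quorn → Wendle: 9+2+6 = 17
Orton → Yarm → Colne → Quorn → Wendle: 6+8+2+6 = 22
Cheapest is Orton → Colne → Quorn → Wendle at $17.
So from Orton the first move is to Colne.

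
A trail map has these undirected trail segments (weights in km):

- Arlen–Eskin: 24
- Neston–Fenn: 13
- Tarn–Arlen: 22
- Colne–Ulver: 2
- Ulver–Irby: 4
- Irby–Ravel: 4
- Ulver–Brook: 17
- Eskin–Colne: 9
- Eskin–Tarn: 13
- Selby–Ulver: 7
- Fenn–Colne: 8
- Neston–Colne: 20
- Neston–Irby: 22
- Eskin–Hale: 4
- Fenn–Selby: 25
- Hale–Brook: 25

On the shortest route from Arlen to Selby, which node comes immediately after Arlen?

Compare a few routes:
Arlen - Tarn - Eskin - Colne - Ulver - Selby: 22+13+9+2+7 = 53
Arlen - Eskin - Colne - Ulver - Selby: 24+9+2+7 = 42
Arlen - Eskin - Colne - Fenn - Selby: 24+9+8+25 = 66
The minimum is 42 km via Arlen - Eskin - Colne - Ulver - Selby.
So from Arlen the first move is to Eskin.

Eskin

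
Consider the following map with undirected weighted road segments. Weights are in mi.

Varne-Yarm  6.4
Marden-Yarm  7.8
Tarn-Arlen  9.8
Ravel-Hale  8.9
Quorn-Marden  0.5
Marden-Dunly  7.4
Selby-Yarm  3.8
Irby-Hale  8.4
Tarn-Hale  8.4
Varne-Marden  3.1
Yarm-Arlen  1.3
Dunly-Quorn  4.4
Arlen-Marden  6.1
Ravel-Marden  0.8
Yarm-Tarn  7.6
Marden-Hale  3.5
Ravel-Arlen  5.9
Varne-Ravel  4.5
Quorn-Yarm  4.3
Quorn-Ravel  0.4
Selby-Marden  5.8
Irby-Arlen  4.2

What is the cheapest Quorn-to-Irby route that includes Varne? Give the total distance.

Best Quorn to Varne: Quorn → Marden → Varne costing 3.6
Shortest Varne→Irby: Varne → Yarm → Arlen → Irby = 11.9
Total via Varne: 3.6 + 11.9 = 15.5 mi.

15.5 mi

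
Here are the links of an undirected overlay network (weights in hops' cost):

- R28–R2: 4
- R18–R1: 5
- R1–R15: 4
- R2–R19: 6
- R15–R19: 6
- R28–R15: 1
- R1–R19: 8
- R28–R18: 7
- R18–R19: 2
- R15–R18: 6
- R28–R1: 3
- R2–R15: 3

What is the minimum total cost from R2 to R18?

8 hops' cost

Compare a few routes:
R2 - R15 - R28 - R18: 3+1+7 = 11
R2 - R19 - R18: 6+2 = 8
R2 - R15 - R18: 3+6 = 9
The minimum is 8 hops' cost via R2 - R19 - R18.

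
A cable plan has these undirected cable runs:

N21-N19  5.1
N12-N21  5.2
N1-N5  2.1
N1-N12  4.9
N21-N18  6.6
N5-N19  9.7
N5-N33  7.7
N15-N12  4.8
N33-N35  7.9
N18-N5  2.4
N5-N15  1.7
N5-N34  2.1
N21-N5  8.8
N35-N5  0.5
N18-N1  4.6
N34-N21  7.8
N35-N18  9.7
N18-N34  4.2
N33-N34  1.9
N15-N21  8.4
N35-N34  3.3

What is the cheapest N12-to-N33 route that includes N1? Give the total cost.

11

Best N12 to N1: N12–N1 costing 4.9
Shortest N1→N33: N1–N5–N34–N33 = 6.1
Total via N1: 4.9 + 6.1 = 11.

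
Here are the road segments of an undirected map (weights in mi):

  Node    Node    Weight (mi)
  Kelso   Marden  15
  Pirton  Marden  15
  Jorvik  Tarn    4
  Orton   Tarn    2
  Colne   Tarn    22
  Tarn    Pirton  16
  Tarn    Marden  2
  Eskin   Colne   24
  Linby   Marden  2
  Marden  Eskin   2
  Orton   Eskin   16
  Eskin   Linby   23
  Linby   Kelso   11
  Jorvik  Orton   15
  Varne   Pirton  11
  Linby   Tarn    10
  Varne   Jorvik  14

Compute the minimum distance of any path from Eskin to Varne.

Compare a few routes:
Eskin–Marden–Pirton–Varne: 2+15+11 = 28
Eskin–Marden–Tarn–Jorvik–Varne: 2+2+4+14 = 22
The minimum is 22 mi via Eskin–Marden–Tarn–Jorvik–Varne.

22 mi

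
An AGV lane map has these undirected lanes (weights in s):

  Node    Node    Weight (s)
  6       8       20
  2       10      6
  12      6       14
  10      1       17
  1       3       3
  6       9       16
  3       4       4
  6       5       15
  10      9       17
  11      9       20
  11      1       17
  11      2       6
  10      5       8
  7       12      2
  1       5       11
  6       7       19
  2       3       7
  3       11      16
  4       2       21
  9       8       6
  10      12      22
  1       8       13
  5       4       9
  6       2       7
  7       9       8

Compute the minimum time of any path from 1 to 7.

27 s

Shortest distances from 1:
1: 0
3: 3  (via 1)
4: 7  (via 3)
2: 10  (via 3)
5: 11  (via 1)
8: 13  (via 1)
10: 16  (via 2)
11: 16  (via 2)
6: 17  (via 2)
9: 19  (via 8)
7: 27  (via 9)
Shortest route: 1 → 8 → 9 → 7 = 27 s.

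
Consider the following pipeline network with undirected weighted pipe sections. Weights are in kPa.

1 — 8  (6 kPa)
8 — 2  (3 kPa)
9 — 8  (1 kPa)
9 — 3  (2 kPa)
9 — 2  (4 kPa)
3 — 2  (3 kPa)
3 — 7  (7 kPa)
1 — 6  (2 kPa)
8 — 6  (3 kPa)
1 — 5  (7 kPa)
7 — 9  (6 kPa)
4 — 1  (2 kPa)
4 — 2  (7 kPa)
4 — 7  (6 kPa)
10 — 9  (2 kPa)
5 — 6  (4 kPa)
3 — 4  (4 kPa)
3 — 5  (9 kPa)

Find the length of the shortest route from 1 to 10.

8 kPa

Enumerating some paths:
1 - 6 - 8 - 9 - 10: 2+3+1+2 = 8
1 - 8 - 9 - 10: 6+1+2 = 9
1 - 4 - 3 - 9 - 10: 2+4+2+2 = 10
The minimum is 8 kPa via 1 - 6 - 8 - 9 - 10.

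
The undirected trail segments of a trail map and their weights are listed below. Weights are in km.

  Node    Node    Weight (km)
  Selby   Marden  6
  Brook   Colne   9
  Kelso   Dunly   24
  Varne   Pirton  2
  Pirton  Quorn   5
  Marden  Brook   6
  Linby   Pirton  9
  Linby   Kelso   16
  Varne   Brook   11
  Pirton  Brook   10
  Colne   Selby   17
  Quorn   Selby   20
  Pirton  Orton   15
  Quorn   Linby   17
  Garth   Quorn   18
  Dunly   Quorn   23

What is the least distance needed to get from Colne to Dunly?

47 km

Compare a few routes:
Colne → Brook → Pirton → Quorn → Dunly: 9+10+5+23 = 47
Colne → Selby → Quorn → Dunly: 17+20+23 = 60
Colne → Brook → Varne → Pirton → Quorn → Dunly: 9+11+2+5+23 = 50
Colne → Brook → Marden → Selby → Quorn → Dunly: 9+6+6+20+23 = 64
Cheapest is Colne → Brook → Pirton → Quorn → Dunly at 47 km.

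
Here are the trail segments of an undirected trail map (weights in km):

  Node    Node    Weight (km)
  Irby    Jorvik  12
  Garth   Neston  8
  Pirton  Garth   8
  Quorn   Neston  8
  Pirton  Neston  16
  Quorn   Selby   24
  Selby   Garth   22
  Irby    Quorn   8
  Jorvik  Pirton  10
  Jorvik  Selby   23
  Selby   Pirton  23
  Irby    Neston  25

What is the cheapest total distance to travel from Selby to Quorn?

Shortest distances from Selby:
Selby: 0
Garth: 22  (via Selby)
Pirton: 23  (via Selby)
Jorvik: 23  (via Selby)
Quorn: 24  (via Selby)
Shortest route: Selby–Quorn = 24 km.

24 km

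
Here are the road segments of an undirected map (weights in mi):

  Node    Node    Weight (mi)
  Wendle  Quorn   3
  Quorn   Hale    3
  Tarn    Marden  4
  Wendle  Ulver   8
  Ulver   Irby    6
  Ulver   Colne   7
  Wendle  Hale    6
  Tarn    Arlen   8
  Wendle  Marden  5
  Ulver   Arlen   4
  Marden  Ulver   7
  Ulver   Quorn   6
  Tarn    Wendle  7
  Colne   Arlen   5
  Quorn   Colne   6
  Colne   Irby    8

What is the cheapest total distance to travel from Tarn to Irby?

17 mi

Running Dijkstra from Tarn:
Tarn: 0
Marden: 4  (via Tarn)
Wendle: 7  (via Tarn)
Arlen: 8  (via Tarn)
Quorn: 10  (via Wendle)
Ulver: 11  (via Marden)
Colne: 13  (via Arlen)
Hale: 13  (via Wendle)
Irby: 17  (via Ulver)
Shortest route: Tarn–Marden–Ulver–Irby = 17 mi.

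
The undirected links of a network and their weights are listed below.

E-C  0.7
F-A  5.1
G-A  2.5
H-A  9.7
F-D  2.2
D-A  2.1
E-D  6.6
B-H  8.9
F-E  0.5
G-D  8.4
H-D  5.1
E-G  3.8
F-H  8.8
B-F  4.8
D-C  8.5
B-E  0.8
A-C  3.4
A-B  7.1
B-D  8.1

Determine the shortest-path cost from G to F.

4.3

Shortest distances from G:
G: 0
A: 2.5  (via G)
E: 3.8  (via G)
F: 4.3  (via E)
Shortest route: G–E–F = 4.3.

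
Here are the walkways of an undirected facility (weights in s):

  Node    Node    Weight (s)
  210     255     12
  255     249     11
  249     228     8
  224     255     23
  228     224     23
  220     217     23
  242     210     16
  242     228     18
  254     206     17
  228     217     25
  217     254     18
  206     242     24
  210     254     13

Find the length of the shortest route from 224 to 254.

Running Dijkstra from 224:
224: 0
228: 23  (via 224)
255: 23  (via 224)
249: 31  (via 228)
210: 35  (via 255)
242: 41  (via 228)
217: 48  (via 228)
254: 48  (via 210)
Shortest route: 224 → 255 → 210 → 254 = 48 s.

48 s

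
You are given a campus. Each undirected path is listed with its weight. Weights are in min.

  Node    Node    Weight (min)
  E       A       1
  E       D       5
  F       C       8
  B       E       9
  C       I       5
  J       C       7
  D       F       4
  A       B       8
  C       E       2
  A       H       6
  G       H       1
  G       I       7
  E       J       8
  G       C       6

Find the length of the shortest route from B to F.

18 min

Shortest distances from B:
B: 0
A: 8  (via B)
E: 9  (via B)
C: 11  (via E)
D: 14  (via E)
H: 14  (via A)
G: 15  (via H)
I: 16  (via C)
J: 17  (via E)
F: 18  (via D)
Shortest route: B → E → D → F = 18 min.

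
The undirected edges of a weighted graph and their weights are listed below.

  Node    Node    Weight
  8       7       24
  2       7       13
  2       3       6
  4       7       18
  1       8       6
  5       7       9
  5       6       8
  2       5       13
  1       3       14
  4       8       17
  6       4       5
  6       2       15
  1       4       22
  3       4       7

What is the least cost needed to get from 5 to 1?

Settle nodes by increasing distance from 5:
5: 0
6: 8  (via 5)
7: 9  (via 5)
2: 13  (via 5)
4: 13  (via 6)
3: 19  (via 2)
8: 30  (via 4)
1: 33  (via 3)
Shortest route: 5–2–3–1 = 33.

33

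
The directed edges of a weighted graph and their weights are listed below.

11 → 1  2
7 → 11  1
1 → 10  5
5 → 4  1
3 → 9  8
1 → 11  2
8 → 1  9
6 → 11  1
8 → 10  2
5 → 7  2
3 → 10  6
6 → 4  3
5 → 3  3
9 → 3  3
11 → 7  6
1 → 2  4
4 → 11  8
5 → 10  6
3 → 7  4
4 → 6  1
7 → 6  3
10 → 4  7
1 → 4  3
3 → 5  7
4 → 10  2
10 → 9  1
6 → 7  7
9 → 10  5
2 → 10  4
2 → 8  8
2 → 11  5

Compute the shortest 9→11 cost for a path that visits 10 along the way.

14

Shortest 9→10: 9 → 10 = 5
Shortest 10→11: 10 → 4 → 6 → 11 = 9
Total via 10: 5 + 9 = 14.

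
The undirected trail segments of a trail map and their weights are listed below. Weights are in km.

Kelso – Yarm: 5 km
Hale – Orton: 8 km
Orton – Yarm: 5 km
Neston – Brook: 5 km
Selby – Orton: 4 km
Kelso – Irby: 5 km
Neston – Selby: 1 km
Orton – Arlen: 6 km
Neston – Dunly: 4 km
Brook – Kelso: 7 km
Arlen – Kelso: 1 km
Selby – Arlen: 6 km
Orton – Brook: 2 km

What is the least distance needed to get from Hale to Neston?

13 km

Candidate routes:
Hale–Orton–Brook–Kelso–Arlen–Selby–Neston: 8+2+7+1+6+1 = 25
Hale–Orton–Selby–Neston: 8+4+1 = 13
Hale–Orton–Brook–Neston: 8+2+5 = 15
Hale–Orton–Arlen–Selby–Neston: 8+6+6+1 = 21
Cheapest is Hale–Orton–Selby–Neston at 13 km.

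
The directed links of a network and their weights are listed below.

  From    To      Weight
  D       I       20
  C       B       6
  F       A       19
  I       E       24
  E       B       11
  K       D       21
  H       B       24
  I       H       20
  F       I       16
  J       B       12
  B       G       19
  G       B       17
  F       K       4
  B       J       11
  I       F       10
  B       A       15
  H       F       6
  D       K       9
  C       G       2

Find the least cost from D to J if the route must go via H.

75

Best D to H: D–I–H costing 40
Shortest H→J: H–B–J = 35
Total via H: 40 + 35 = 75.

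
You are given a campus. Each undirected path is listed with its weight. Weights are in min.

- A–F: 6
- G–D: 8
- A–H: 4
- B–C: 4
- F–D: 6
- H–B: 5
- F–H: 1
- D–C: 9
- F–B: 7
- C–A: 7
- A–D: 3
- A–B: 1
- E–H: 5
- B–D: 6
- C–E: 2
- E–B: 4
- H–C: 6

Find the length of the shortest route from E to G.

Settle nodes by increasing distance from E:
E: 0
C: 2  (via E)
B: 4  (via E)
A: 5  (via B)
H: 5  (via E)
F: 6  (via H)
D: 8  (via A)
G: 16  (via D)
Shortest route: E → B → A → D → G = 16 min.

16 min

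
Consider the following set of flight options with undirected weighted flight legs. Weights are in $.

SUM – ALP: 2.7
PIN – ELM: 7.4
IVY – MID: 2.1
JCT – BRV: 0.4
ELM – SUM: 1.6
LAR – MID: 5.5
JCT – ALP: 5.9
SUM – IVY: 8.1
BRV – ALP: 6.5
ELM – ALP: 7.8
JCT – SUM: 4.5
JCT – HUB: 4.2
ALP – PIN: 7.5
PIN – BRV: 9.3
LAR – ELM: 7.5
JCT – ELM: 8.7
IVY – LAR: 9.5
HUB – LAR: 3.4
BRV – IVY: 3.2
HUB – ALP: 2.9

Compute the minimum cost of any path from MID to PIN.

Settle nodes by increasing distance from MID:
MID: 0
IVY: 2.1  (via MID)
BRV: 5.3  (via IVY)
LAR: 5.5  (via MID)
JCT: 5.7  (via BRV)
HUB: 8.9  (via LAR)
SUM: 10.2  (via IVY)
ALP: 11.6  (via JCT)
ELM: 11.8  (via SUM)
PIN: 14.6  (via BRV)
Shortest route: MID → IVY → BRV → PIN = $14.6.

$14.6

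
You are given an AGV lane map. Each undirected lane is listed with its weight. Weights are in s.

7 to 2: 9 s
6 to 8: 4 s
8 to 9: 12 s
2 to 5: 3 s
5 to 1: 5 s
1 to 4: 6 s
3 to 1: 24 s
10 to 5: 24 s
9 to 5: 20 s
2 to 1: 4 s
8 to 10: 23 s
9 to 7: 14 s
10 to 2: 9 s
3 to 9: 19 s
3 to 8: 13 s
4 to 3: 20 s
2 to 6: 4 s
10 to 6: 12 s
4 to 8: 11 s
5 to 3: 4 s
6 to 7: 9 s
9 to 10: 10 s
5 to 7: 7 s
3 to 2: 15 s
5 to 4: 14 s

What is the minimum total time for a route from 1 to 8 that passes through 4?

17 s

Shortest 1→4: 1–4 = 6
Best 4 to 8: 4–8 costing 11
Total via 4: 6 + 11 = 17 s.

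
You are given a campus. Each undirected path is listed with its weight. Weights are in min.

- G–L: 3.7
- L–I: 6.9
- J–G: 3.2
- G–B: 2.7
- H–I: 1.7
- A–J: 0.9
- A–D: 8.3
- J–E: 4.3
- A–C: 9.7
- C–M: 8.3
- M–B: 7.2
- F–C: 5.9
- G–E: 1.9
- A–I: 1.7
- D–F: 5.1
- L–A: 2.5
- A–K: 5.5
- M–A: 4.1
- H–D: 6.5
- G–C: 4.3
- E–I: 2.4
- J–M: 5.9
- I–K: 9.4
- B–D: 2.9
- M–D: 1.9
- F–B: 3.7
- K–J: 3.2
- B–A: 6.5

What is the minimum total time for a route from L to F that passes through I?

Shortest L→I: L–A–I = 4.2
Best I to F: I–E–G–B–F costing 10.7
Total via I: 4.2 + 10.7 = 14.9 min.

14.9 min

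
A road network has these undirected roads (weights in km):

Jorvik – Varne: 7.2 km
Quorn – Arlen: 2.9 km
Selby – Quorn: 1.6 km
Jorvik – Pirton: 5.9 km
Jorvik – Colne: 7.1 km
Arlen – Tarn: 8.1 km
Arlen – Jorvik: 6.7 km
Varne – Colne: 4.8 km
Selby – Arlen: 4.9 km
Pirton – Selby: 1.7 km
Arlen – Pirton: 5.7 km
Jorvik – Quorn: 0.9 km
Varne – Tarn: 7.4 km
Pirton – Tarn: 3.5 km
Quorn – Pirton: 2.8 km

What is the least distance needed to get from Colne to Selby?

9.6 km

Compare a few routes:
Colne–Jorvik–Quorn–Pirton–Selby: 7.1+0.9+2.8+1.7 = 12.5
Colne–Jorvik–Quorn–Selby: 7.1+0.9+1.6 = 9.6
The minimum is 9.6 km via Colne–Jorvik–Quorn–Selby.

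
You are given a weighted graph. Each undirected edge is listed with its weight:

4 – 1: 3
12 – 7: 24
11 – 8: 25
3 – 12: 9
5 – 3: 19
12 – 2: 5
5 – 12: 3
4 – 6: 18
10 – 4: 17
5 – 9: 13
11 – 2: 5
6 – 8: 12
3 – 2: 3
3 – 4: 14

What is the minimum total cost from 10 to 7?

Settle nodes by increasing distance from 10:
10: 0
4: 17  (via 10)
1: 20  (via 4)
3: 31  (via 4)
2: 34  (via 3)
6: 35  (via 4)
11: 39  (via 2)
12: 39  (via 2)
5: 42  (via 12)
8: 47  (via 6)
9: 55  (via 5)
7: 63  (via 12)
Shortest route: 10 → 4 → 3 → 2 → 12 → 7 = 63.

63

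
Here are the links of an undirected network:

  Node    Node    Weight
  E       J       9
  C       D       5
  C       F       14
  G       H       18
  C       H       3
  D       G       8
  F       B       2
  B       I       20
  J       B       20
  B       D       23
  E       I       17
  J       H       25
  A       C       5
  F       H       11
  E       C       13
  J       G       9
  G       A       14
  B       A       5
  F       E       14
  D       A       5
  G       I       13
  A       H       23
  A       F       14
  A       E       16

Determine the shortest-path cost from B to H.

Running Dijkstra from B:
B: 0
F: 2  (via B)
A: 5  (via B)
C: 10  (via A)
D: 10  (via A)
H: 13  (via F)
Shortest route: B–F–H = 13.

13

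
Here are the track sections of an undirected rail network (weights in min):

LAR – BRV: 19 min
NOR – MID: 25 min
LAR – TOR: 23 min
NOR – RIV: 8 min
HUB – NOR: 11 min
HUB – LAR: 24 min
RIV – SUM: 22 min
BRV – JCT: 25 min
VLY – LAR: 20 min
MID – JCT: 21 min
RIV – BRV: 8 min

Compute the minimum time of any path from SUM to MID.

Settle nodes by increasing distance from SUM:
SUM: 0
RIV: 22  (via SUM)
NOR: 30  (via RIV)
BRV: 30  (via RIV)
HUB: 41  (via NOR)
LAR: 49  (via BRV)
MID: 55  (via NOR)
Shortest route: SUM–RIV–NOR–MID = 55 min.

55 min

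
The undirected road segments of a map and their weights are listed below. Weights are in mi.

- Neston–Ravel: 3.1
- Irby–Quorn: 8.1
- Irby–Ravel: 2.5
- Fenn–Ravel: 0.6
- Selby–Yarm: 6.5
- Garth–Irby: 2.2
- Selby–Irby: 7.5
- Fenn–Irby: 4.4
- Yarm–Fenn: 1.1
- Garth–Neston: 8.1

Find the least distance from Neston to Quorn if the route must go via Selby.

Best Neston to Selby: Neston–Ravel–Fenn–Yarm–Selby costing 11.3
Best Selby to Quorn: Selby–Irby–Quorn costing 15.6
Total via Selby: 11.3 + 15.6 = 26.9 mi.

26.9 mi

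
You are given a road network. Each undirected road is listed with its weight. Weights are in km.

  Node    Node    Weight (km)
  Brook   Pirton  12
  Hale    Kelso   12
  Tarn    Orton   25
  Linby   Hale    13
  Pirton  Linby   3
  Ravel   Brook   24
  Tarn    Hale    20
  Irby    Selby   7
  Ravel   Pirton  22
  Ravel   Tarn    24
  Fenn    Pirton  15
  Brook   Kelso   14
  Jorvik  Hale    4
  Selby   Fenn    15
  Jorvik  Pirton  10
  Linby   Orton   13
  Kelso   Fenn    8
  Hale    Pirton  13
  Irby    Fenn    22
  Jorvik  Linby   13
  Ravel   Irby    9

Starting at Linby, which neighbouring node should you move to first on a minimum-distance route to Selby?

Candidate routes:
Linby → Pirton → Ravel → Irby → Selby: 3+22+9+7 = 41
Linby → Pirton → Fenn → Selby: 3+15+15 = 33
The minimum is 33 km via Linby → Pirton → Fenn → Selby.
So from Linby the first move is to Pirton.

Pirton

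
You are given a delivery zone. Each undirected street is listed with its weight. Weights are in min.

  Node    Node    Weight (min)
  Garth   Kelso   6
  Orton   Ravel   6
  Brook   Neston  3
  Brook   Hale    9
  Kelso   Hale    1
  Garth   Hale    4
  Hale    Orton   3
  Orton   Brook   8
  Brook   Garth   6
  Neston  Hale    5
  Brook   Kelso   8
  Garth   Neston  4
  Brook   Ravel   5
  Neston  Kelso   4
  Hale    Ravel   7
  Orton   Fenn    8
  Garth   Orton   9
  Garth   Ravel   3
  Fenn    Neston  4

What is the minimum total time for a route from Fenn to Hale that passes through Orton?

Best Fenn to Orton: Fenn → Orton costing 8
Shortest Orton→Hale: Orton → Hale = 3
Total via Orton: 8 + 3 = 11 min.

11 min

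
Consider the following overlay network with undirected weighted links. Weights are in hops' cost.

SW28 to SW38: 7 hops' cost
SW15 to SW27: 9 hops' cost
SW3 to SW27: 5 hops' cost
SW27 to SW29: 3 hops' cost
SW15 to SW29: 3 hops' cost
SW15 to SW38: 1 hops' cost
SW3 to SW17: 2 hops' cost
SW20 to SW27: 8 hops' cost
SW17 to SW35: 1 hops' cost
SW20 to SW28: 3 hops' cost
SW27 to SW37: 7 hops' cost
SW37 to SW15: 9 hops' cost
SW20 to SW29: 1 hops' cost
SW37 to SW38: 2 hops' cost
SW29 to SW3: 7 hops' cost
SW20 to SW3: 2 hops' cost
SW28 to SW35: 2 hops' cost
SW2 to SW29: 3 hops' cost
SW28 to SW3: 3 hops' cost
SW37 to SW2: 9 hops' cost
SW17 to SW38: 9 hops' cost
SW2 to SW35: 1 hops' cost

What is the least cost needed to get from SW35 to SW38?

8 hops' cost

Settle nodes by increasing distance from SW35:
SW35: 0
SW17: 1  (via SW35)
SW2: 1  (via SW35)
SW28: 2  (via SW35)
SW3: 3  (via SW17)
SW29: 4  (via SW2)
SW20: 5  (via SW28)
SW15: 7  (via SW29)
SW27: 7  (via SW29)
SW38: 8  (via SW15)
Shortest route: SW35–SW2–SW29–SW15–SW38 = 8 hops' cost.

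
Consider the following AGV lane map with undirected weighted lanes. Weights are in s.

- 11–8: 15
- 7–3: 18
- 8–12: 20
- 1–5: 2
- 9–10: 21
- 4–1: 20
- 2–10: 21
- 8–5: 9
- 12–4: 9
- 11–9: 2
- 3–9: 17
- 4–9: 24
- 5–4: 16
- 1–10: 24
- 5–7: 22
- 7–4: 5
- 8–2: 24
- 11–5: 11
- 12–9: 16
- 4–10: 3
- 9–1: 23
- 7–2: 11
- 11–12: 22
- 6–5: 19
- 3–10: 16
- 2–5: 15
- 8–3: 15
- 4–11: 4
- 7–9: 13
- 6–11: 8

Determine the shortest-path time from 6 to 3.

27 s

Running Dijkstra from 6:
6: 0
11: 8  (via 6)
9: 10  (via 11)
4: 12  (via 11)
10: 15  (via 4)
7: 17  (via 4)
5: 19  (via 6)
1: 21  (via 5)
12: 21  (via 4)
8: 23  (via 11)
3: 27  (via 9)
Shortest route: 6 → 11 → 9 → 3 = 27 s.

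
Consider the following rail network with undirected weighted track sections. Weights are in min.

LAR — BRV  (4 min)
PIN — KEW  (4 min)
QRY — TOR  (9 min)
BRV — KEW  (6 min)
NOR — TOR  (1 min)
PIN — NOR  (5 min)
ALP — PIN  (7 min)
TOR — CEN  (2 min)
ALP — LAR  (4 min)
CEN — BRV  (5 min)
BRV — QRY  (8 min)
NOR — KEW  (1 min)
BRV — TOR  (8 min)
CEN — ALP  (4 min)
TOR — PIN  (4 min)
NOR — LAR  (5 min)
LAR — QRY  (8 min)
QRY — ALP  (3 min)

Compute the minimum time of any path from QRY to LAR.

7 min

Running Dijkstra from QRY:
QRY: 0
ALP: 3  (via QRY)
LAR: 7  (via ALP)
Shortest route: QRY → ALP → LAR = 7 min.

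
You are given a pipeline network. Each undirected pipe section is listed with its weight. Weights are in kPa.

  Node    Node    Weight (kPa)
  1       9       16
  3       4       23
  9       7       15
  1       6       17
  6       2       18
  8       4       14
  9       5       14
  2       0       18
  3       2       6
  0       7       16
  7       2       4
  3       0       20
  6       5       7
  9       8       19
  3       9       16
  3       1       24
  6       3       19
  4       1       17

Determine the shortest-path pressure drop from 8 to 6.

Compare a few routes:
8 → 4 → 1 → 6: 14+17+17 = 48
8 → 9 → 5 → 6: 19+14+7 = 40
8 → 9 → 1 → 6: 19+16+17 = 52
The minimum is 40 kPa via 8 → 9 → 5 → 6.

40 kPa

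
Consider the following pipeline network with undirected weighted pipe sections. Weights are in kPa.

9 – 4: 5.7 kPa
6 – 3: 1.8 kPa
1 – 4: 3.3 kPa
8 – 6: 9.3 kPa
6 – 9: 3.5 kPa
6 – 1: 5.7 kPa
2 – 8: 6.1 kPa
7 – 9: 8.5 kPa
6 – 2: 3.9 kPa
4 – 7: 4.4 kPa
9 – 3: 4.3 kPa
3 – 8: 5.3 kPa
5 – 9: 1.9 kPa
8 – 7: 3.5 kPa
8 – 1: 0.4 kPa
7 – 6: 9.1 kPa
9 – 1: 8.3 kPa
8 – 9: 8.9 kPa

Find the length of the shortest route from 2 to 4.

Enumerating some paths:
2–6–1–4: 3.9+5.7+3.3 = 12.9
2–6–9–4: 3.9+3.5+5.7 = 13.1
2–8–1–4: 6.1+0.4+3.3 = 9.8
Cheapest is 2–8–1–4 at 9.8 kPa.

9.8 kPa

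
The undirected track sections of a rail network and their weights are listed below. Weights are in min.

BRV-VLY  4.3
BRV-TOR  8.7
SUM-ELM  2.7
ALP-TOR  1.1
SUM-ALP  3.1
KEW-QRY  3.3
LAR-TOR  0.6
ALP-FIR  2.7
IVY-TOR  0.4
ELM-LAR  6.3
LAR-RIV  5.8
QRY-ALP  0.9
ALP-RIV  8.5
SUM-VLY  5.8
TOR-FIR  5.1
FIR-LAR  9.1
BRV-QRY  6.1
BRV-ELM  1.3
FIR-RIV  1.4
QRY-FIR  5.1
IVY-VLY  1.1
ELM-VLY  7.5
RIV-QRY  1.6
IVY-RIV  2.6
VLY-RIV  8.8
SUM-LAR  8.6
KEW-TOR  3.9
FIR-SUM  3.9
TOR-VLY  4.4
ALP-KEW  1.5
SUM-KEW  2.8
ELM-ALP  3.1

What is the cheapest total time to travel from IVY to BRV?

Settle nodes by increasing distance from IVY:
IVY: 0
TOR: 0.4  (via IVY)
LAR: 1  (via TOR)
VLY: 1.1  (via IVY)
ALP: 1.5  (via TOR)
QRY: 2.4  (via ALP)
RIV: 2.6  (via IVY)
KEW: 3  (via ALP)
FIR: 4  (via RIV)
ELM: 4.6  (via ALP)
SUM: 4.6  (via ALP)
BRV: 5.4  (via VLY)
Shortest route: IVY → VLY → BRV = 5.4 min.

5.4 min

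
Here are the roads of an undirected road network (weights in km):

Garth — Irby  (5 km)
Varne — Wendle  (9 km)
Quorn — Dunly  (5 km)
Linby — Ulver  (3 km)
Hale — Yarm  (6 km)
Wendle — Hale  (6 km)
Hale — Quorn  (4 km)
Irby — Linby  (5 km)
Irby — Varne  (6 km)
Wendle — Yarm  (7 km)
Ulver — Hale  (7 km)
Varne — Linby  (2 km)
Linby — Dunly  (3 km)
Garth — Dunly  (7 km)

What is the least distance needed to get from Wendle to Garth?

20 km

Compare a few routes:
Wendle - Varne - Linby - Dunly - Garth: 9+2+3+7 = 21
Wendle - Varne - Irby - Garth: 9+6+5 = 20
The minimum is 20 km via Wendle - Varne - Irby - Garth.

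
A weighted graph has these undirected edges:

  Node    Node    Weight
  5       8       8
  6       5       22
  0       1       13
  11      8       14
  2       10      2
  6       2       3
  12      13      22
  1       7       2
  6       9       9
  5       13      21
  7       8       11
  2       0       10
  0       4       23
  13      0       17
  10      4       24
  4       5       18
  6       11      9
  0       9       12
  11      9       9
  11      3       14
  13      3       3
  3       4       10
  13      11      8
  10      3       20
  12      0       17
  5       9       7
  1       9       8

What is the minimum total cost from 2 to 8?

Candidate routes:
2 → 6 → 5 → 8: 3+22+8 = 33
2 → 6 → 9 → 5 → 8: 3+9+7+8 = 27
2 → 6 → 11 → 8: 3+9+14 = 26
2 → 6 → 9 → 1 → 7 → 8: 3+9+8+2+11 = 33
The minimum is 26 via 2 → 6 → 11 → 8.

26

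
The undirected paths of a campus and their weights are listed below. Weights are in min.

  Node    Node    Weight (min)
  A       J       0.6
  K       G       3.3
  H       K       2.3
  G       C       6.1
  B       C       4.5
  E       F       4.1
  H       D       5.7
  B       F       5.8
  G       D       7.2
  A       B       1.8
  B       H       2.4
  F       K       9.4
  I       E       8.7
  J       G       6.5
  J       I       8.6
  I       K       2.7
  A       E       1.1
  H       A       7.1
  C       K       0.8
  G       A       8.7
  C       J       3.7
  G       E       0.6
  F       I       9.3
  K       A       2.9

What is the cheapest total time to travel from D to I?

10.7 min

Shortest distances from D:
D: 0
H: 5.7  (via D)
G: 7.2  (via D)
E: 7.8  (via G)
K: 8  (via H)
B: 8.1  (via H)
C: 8.8  (via K)
A: 8.9  (via E)
J: 9.5  (via A)
I: 10.7  (via K)
Shortest route: D–H–K–I = 10.7 min.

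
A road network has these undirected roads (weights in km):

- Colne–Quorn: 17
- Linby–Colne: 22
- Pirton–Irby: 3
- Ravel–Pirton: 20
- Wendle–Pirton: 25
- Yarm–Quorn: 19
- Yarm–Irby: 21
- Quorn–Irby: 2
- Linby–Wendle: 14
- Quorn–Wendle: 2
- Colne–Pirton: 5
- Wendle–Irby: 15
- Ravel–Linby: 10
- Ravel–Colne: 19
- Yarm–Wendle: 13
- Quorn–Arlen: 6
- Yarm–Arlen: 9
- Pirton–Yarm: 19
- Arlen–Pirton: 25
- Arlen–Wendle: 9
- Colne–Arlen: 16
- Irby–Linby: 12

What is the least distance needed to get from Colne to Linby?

20 km

Settle nodes by increasing distance from Colne:
Colne: 0
Pirton: 5  (via Colne)
Irby: 8  (via Pirton)
Quorn: 10  (via Irby)
Wendle: 12  (via Quorn)
Arlen: 16  (via Colne)
Ravel: 19  (via Colne)
Linby: 20  (via Irby)
Shortest route: Colne–Pirton–Irby–Linby = 20 km.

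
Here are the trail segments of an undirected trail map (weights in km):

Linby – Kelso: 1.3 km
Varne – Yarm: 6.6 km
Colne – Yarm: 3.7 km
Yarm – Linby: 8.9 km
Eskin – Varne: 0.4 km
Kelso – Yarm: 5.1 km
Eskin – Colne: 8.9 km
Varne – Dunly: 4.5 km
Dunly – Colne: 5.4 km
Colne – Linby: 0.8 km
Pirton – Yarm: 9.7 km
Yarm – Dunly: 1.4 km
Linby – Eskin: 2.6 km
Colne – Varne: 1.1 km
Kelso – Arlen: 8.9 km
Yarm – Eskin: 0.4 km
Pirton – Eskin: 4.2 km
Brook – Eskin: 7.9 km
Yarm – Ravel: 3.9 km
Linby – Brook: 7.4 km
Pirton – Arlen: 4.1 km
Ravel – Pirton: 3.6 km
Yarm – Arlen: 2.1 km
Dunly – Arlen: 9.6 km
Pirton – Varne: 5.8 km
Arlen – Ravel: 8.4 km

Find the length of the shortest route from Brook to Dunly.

Enumerating some paths:
Brook - Linby - Colne - Varne - Eskin - Yarm - Dunly: 7.4+0.8+1.1+0.4+0.4+1.4 = 11.5
Brook - Eskin - Yarm - Dunly: 7.9+0.4+1.4 = 9.7
Cheapest is Brook - Eskin - Yarm - Dunly at 9.7 km.

9.7 km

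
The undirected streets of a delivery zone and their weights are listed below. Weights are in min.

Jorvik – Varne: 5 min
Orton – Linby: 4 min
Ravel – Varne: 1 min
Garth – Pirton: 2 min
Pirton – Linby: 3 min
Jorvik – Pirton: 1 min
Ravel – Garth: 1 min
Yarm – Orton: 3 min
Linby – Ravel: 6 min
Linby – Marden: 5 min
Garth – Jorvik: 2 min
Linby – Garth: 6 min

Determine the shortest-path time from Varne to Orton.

Enumerating some paths:
Varne - Ravel - Garth - Linby - Orton: 1+1+6+4 = 12
Varne - Ravel - Garth - Jorvik - Pirton - Linby - Orton: 1+1+2+1+3+4 = 12
Varne - Jorvik - Pirton - Linby - Orton: 5+1+3+4 = 13
Varne - Ravel - Linby - Orton: 1+6+4 = 11
Cheapest is Varne - Ravel - Linby - Orton at 11 min.

11 min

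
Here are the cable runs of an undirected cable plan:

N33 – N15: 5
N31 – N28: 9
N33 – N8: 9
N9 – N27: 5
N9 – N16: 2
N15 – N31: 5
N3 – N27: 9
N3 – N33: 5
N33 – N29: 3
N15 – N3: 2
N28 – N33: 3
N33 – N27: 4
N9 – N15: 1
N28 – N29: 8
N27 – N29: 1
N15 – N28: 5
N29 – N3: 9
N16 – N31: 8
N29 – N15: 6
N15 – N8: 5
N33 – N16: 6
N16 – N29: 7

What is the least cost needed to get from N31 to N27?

Candidate routes:
N31–N15–N9–N27: 5+1+5 = 11
N31–N15–N29–N27: 5+6+1 = 12
The minimum is 11 via N31–N15–N9–N27.

11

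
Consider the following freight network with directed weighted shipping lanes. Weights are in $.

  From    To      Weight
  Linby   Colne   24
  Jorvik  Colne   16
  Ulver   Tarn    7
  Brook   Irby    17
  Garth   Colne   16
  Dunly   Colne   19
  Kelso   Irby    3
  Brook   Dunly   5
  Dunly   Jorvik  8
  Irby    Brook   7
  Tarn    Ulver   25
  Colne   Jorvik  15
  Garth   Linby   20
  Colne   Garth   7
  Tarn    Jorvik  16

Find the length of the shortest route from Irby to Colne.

$31

Shortest distances from Irby:
Irby: 0
Brook: 7  (via Irby)
Dunly: 12  (via Brook)
Jorvik: 20  (via Dunly)
Colne: 31  (via Dunly)
Shortest route: Irby–Brook–Dunly–Colne = $31.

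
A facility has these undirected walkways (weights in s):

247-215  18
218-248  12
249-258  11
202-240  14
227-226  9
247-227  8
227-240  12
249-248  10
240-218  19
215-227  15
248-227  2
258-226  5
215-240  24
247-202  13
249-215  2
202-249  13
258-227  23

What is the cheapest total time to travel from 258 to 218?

Enumerating some paths:
258–249–248–218: 11+10+12 = 33
258–226–227–248–218: 5+9+2+12 = 28
Cheapest is 258–226–227–248–218 at 28 s.

28 s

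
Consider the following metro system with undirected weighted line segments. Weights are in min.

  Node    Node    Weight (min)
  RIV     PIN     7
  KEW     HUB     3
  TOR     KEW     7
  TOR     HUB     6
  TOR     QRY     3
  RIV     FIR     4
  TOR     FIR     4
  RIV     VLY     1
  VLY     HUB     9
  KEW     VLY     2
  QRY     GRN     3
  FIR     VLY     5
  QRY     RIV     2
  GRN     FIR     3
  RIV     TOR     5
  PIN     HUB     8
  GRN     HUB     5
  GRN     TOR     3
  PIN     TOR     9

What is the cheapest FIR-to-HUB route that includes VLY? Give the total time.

Best FIR to VLY: FIR–VLY costing 5
Shortest VLY→HUB: VLY–KEW–HUB = 5
Total via VLY: 5 + 5 = 10 min.

10 min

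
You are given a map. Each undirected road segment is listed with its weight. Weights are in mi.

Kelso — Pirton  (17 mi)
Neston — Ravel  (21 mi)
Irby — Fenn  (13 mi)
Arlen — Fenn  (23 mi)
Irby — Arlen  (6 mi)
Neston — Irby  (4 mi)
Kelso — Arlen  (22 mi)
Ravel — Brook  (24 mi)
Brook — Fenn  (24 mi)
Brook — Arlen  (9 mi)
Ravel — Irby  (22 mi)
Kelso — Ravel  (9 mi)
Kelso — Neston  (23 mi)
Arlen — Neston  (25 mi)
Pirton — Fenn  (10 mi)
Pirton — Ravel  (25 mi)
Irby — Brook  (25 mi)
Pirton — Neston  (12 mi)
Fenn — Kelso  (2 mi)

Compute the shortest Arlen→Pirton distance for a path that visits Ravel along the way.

49 mi

Shortest Arlen→Ravel: Arlen → Irby → Ravel = 28
Shortest Ravel→Pirton: Ravel → Kelso → Fenn → Pirton = 21
Total via Ravel: 28 + 21 = 49 mi.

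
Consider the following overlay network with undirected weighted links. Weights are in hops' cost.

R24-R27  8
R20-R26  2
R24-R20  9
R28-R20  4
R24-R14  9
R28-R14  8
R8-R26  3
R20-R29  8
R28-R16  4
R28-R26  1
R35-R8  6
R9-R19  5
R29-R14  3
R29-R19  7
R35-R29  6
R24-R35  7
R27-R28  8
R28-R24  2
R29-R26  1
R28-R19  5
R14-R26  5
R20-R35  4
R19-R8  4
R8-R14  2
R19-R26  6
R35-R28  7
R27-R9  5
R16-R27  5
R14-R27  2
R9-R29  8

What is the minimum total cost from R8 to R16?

Shortest distances from R8:
R8: 0
R14: 2  (via R8)
R26: 3  (via R8)
R27: 4  (via R14)
R28: 4  (via R26)
R29: 4  (via R26)
R19: 4  (via R8)
R20: 5  (via R26)
R35: 6  (via R8)
R24: 6  (via R28)
R16: 8  (via R28)
Shortest route: R8 → R26 → R28 → R16 = 8 hops' cost.

8 hops' cost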